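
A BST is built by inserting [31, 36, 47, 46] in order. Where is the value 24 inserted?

Starting tree (level order): [31, None, 36, None, 47, 46]
Insertion path: 31
Result: insert 24 as left child of 31
Final tree (level order): [31, 24, 36, None, None, None, 47, 46]


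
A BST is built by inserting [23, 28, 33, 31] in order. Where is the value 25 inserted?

Starting tree (level order): [23, None, 28, None, 33, 31]
Insertion path: 23 -> 28
Result: insert 25 as left child of 28
Final tree (level order): [23, None, 28, 25, 33, None, None, 31]


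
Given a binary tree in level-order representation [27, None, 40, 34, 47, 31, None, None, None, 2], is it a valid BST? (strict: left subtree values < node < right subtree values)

Level-order array: [27, None, 40, 34, 47, 31, None, None, None, 2]
Validate using subtree bounds (lo, hi): at each node, require lo < value < hi,
then recurse left with hi=value and right with lo=value.
Preorder trace (stopping at first violation):
  at node 27 with bounds (-inf, +inf): OK
  at node 40 with bounds (27, +inf): OK
  at node 34 with bounds (27, 40): OK
  at node 31 with bounds (27, 34): OK
  at node 2 with bounds (27, 31): VIOLATION
Node 2 violates its bound: not (27 < 2 < 31).
Result: Not a valid BST


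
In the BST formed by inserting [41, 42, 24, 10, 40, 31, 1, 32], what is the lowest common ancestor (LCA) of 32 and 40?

Tree insertion order: [41, 42, 24, 10, 40, 31, 1, 32]
Tree (level-order array): [41, 24, 42, 10, 40, None, None, 1, None, 31, None, None, None, None, 32]
In a BST, the LCA of p=32, q=40 is the first node v on the
root-to-leaf path with p <= v <= q (go left if both < v, right if both > v).
Walk from root:
  at 41: both 32 and 40 < 41, go left
  at 24: both 32 and 40 > 24, go right
  at 40: 32 <= 40 <= 40, this is the LCA
LCA = 40


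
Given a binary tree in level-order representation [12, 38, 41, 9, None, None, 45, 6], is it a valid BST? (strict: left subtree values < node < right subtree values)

Level-order array: [12, 38, 41, 9, None, None, 45, 6]
Validate using subtree bounds (lo, hi): at each node, require lo < value < hi,
then recurse left with hi=value and right with lo=value.
Preorder trace (stopping at first violation):
  at node 12 with bounds (-inf, +inf): OK
  at node 38 with bounds (-inf, 12): VIOLATION
Node 38 violates its bound: not (-inf < 38 < 12).
Result: Not a valid BST


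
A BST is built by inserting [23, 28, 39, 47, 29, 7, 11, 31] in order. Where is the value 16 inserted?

Starting tree (level order): [23, 7, 28, None, 11, None, 39, None, None, 29, 47, None, 31]
Insertion path: 23 -> 7 -> 11
Result: insert 16 as right child of 11
Final tree (level order): [23, 7, 28, None, 11, None, 39, None, 16, 29, 47, None, None, None, 31]


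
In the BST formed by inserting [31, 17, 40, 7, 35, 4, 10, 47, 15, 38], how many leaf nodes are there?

Tree built from: [31, 17, 40, 7, 35, 4, 10, 47, 15, 38]
Tree (level-order array): [31, 17, 40, 7, None, 35, 47, 4, 10, None, 38, None, None, None, None, None, 15]
Rule: A leaf has 0 children.
Per-node child counts:
  node 31: 2 child(ren)
  node 17: 1 child(ren)
  node 7: 2 child(ren)
  node 4: 0 child(ren)
  node 10: 1 child(ren)
  node 15: 0 child(ren)
  node 40: 2 child(ren)
  node 35: 1 child(ren)
  node 38: 0 child(ren)
  node 47: 0 child(ren)
Matching nodes: [4, 15, 38, 47]
Count of leaf nodes: 4


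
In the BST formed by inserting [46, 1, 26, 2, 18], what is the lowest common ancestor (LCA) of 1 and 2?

Tree insertion order: [46, 1, 26, 2, 18]
Tree (level-order array): [46, 1, None, None, 26, 2, None, None, 18]
In a BST, the LCA of p=1, q=2 is the first node v on the
root-to-leaf path with p <= v <= q (go left if both < v, right if both > v).
Walk from root:
  at 46: both 1 and 2 < 46, go left
  at 1: 1 <= 1 <= 2, this is the LCA
LCA = 1


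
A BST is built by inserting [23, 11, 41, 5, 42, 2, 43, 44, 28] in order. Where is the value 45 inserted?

Starting tree (level order): [23, 11, 41, 5, None, 28, 42, 2, None, None, None, None, 43, None, None, None, 44]
Insertion path: 23 -> 41 -> 42 -> 43 -> 44
Result: insert 45 as right child of 44
Final tree (level order): [23, 11, 41, 5, None, 28, 42, 2, None, None, None, None, 43, None, None, None, 44, None, 45]


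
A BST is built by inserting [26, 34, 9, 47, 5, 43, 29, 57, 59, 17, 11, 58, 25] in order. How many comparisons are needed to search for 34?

Search path for 34: 26 -> 34
Found: True
Comparisons: 2


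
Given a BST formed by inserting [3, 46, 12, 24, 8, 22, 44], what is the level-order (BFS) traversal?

Tree insertion order: [3, 46, 12, 24, 8, 22, 44]
Tree (level-order array): [3, None, 46, 12, None, 8, 24, None, None, 22, 44]
BFS from the root, enqueuing left then right child of each popped node:
  queue [3] -> pop 3, enqueue [46], visited so far: [3]
  queue [46] -> pop 46, enqueue [12], visited so far: [3, 46]
  queue [12] -> pop 12, enqueue [8, 24], visited so far: [3, 46, 12]
  queue [8, 24] -> pop 8, enqueue [none], visited so far: [3, 46, 12, 8]
  queue [24] -> pop 24, enqueue [22, 44], visited so far: [3, 46, 12, 8, 24]
  queue [22, 44] -> pop 22, enqueue [none], visited so far: [3, 46, 12, 8, 24, 22]
  queue [44] -> pop 44, enqueue [none], visited so far: [3, 46, 12, 8, 24, 22, 44]
Result: [3, 46, 12, 8, 24, 22, 44]


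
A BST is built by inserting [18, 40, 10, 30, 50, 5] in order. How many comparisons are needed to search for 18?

Search path for 18: 18
Found: True
Comparisons: 1


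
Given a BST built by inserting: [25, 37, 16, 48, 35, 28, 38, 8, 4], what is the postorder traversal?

Tree insertion order: [25, 37, 16, 48, 35, 28, 38, 8, 4]
Tree (level-order array): [25, 16, 37, 8, None, 35, 48, 4, None, 28, None, 38]
Postorder traversal: [4, 8, 16, 28, 35, 38, 48, 37, 25]


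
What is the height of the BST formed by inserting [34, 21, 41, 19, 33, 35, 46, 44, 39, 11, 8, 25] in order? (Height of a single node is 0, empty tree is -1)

Insertion order: [34, 21, 41, 19, 33, 35, 46, 44, 39, 11, 8, 25]
Tree (level-order array): [34, 21, 41, 19, 33, 35, 46, 11, None, 25, None, None, 39, 44, None, 8]
Compute height bottom-up (empty subtree = -1):
  height(8) = 1 + max(-1, -1) = 0
  height(11) = 1 + max(0, -1) = 1
  height(19) = 1 + max(1, -1) = 2
  height(25) = 1 + max(-1, -1) = 0
  height(33) = 1 + max(0, -1) = 1
  height(21) = 1 + max(2, 1) = 3
  height(39) = 1 + max(-1, -1) = 0
  height(35) = 1 + max(-1, 0) = 1
  height(44) = 1 + max(-1, -1) = 0
  height(46) = 1 + max(0, -1) = 1
  height(41) = 1 + max(1, 1) = 2
  height(34) = 1 + max(3, 2) = 4
Height = 4


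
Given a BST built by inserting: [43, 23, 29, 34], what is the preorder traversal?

Tree insertion order: [43, 23, 29, 34]
Tree (level-order array): [43, 23, None, None, 29, None, 34]
Preorder traversal: [43, 23, 29, 34]


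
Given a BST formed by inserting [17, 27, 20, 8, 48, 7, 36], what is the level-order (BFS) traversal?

Tree insertion order: [17, 27, 20, 8, 48, 7, 36]
Tree (level-order array): [17, 8, 27, 7, None, 20, 48, None, None, None, None, 36]
BFS from the root, enqueuing left then right child of each popped node:
  queue [17] -> pop 17, enqueue [8, 27], visited so far: [17]
  queue [8, 27] -> pop 8, enqueue [7], visited so far: [17, 8]
  queue [27, 7] -> pop 27, enqueue [20, 48], visited so far: [17, 8, 27]
  queue [7, 20, 48] -> pop 7, enqueue [none], visited so far: [17, 8, 27, 7]
  queue [20, 48] -> pop 20, enqueue [none], visited so far: [17, 8, 27, 7, 20]
  queue [48] -> pop 48, enqueue [36], visited so far: [17, 8, 27, 7, 20, 48]
  queue [36] -> pop 36, enqueue [none], visited so far: [17, 8, 27, 7, 20, 48, 36]
Result: [17, 8, 27, 7, 20, 48, 36]


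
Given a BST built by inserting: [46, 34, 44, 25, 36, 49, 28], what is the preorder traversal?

Tree insertion order: [46, 34, 44, 25, 36, 49, 28]
Tree (level-order array): [46, 34, 49, 25, 44, None, None, None, 28, 36]
Preorder traversal: [46, 34, 25, 28, 44, 36, 49]


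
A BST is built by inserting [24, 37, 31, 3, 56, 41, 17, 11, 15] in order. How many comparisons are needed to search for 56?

Search path for 56: 24 -> 37 -> 56
Found: True
Comparisons: 3


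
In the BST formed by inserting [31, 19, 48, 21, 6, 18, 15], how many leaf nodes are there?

Tree built from: [31, 19, 48, 21, 6, 18, 15]
Tree (level-order array): [31, 19, 48, 6, 21, None, None, None, 18, None, None, 15]
Rule: A leaf has 0 children.
Per-node child counts:
  node 31: 2 child(ren)
  node 19: 2 child(ren)
  node 6: 1 child(ren)
  node 18: 1 child(ren)
  node 15: 0 child(ren)
  node 21: 0 child(ren)
  node 48: 0 child(ren)
Matching nodes: [15, 21, 48]
Count of leaf nodes: 3


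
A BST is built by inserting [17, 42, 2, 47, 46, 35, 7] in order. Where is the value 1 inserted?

Starting tree (level order): [17, 2, 42, None, 7, 35, 47, None, None, None, None, 46]
Insertion path: 17 -> 2
Result: insert 1 as left child of 2
Final tree (level order): [17, 2, 42, 1, 7, 35, 47, None, None, None, None, None, None, 46]


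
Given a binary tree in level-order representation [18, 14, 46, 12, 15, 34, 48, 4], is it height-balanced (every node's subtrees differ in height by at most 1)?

Tree (level-order array): [18, 14, 46, 12, 15, 34, 48, 4]
Definition: a tree is height-balanced if, at every node, |h(left) - h(right)| <= 1 (empty subtree has height -1).
Bottom-up per-node check:
  node 4: h_left=-1, h_right=-1, diff=0 [OK], height=0
  node 12: h_left=0, h_right=-1, diff=1 [OK], height=1
  node 15: h_left=-1, h_right=-1, diff=0 [OK], height=0
  node 14: h_left=1, h_right=0, diff=1 [OK], height=2
  node 34: h_left=-1, h_right=-1, diff=0 [OK], height=0
  node 48: h_left=-1, h_right=-1, diff=0 [OK], height=0
  node 46: h_left=0, h_right=0, diff=0 [OK], height=1
  node 18: h_left=2, h_right=1, diff=1 [OK], height=3
All nodes satisfy the balance condition.
Result: Balanced


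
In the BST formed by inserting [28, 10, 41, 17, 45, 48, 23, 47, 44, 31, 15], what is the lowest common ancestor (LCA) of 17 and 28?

Tree insertion order: [28, 10, 41, 17, 45, 48, 23, 47, 44, 31, 15]
Tree (level-order array): [28, 10, 41, None, 17, 31, 45, 15, 23, None, None, 44, 48, None, None, None, None, None, None, 47]
In a BST, the LCA of p=17, q=28 is the first node v on the
root-to-leaf path with p <= v <= q (go left if both < v, right if both > v).
Walk from root:
  at 28: 17 <= 28 <= 28, this is the LCA
LCA = 28


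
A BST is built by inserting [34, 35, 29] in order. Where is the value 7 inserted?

Starting tree (level order): [34, 29, 35]
Insertion path: 34 -> 29
Result: insert 7 as left child of 29
Final tree (level order): [34, 29, 35, 7]


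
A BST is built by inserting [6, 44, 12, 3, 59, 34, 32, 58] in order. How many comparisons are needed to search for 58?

Search path for 58: 6 -> 44 -> 59 -> 58
Found: True
Comparisons: 4


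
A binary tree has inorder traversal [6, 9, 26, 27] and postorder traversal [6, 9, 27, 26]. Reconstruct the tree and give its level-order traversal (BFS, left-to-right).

Inorder:   [6, 9, 26, 27]
Postorder: [6, 9, 27, 26]
Algorithm: postorder visits root last, so walk postorder right-to-left;
each value is the root of the current inorder slice — split it at that
value, recurse on the right subtree first, then the left.
Recursive splits:
  root=26; inorder splits into left=[6, 9], right=[27]
  root=27; inorder splits into left=[], right=[]
  root=9; inorder splits into left=[6], right=[]
  root=6; inorder splits into left=[], right=[]
Reconstructed level-order: [26, 9, 27, 6]


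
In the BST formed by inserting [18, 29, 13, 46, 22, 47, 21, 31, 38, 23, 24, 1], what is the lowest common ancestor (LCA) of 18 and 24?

Tree insertion order: [18, 29, 13, 46, 22, 47, 21, 31, 38, 23, 24, 1]
Tree (level-order array): [18, 13, 29, 1, None, 22, 46, None, None, 21, 23, 31, 47, None, None, None, 24, None, 38]
In a BST, the LCA of p=18, q=24 is the first node v on the
root-to-leaf path with p <= v <= q (go left if both < v, right if both > v).
Walk from root:
  at 18: 18 <= 18 <= 24, this is the LCA
LCA = 18


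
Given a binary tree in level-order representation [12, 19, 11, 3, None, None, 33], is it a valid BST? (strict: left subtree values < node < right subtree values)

Level-order array: [12, 19, 11, 3, None, None, 33]
Validate using subtree bounds (lo, hi): at each node, require lo < value < hi,
then recurse left with hi=value and right with lo=value.
Preorder trace (stopping at first violation):
  at node 12 with bounds (-inf, +inf): OK
  at node 19 with bounds (-inf, 12): VIOLATION
Node 19 violates its bound: not (-inf < 19 < 12).
Result: Not a valid BST


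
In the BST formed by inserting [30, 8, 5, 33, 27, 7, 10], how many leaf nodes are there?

Tree built from: [30, 8, 5, 33, 27, 7, 10]
Tree (level-order array): [30, 8, 33, 5, 27, None, None, None, 7, 10]
Rule: A leaf has 0 children.
Per-node child counts:
  node 30: 2 child(ren)
  node 8: 2 child(ren)
  node 5: 1 child(ren)
  node 7: 0 child(ren)
  node 27: 1 child(ren)
  node 10: 0 child(ren)
  node 33: 0 child(ren)
Matching nodes: [7, 10, 33]
Count of leaf nodes: 3


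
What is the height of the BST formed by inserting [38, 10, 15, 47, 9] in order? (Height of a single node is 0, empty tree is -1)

Insertion order: [38, 10, 15, 47, 9]
Tree (level-order array): [38, 10, 47, 9, 15]
Compute height bottom-up (empty subtree = -1):
  height(9) = 1 + max(-1, -1) = 0
  height(15) = 1 + max(-1, -1) = 0
  height(10) = 1 + max(0, 0) = 1
  height(47) = 1 + max(-1, -1) = 0
  height(38) = 1 + max(1, 0) = 2
Height = 2


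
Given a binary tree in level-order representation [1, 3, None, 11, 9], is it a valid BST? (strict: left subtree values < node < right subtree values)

Level-order array: [1, 3, None, 11, 9]
Validate using subtree bounds (lo, hi): at each node, require lo < value < hi,
then recurse left with hi=value and right with lo=value.
Preorder trace (stopping at first violation):
  at node 1 with bounds (-inf, +inf): OK
  at node 3 with bounds (-inf, 1): VIOLATION
Node 3 violates its bound: not (-inf < 3 < 1).
Result: Not a valid BST


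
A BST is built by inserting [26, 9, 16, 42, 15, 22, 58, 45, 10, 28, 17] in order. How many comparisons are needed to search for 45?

Search path for 45: 26 -> 42 -> 58 -> 45
Found: True
Comparisons: 4


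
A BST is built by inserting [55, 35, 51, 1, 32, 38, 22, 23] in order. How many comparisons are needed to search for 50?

Search path for 50: 55 -> 35 -> 51 -> 38
Found: False
Comparisons: 4


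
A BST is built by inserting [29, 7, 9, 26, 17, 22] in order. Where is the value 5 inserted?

Starting tree (level order): [29, 7, None, None, 9, None, 26, 17, None, None, 22]
Insertion path: 29 -> 7
Result: insert 5 as left child of 7
Final tree (level order): [29, 7, None, 5, 9, None, None, None, 26, 17, None, None, 22]


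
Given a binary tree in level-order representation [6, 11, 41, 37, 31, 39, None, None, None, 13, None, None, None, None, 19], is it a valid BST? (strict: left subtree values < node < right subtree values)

Level-order array: [6, 11, 41, 37, 31, 39, None, None, None, 13, None, None, None, None, 19]
Validate using subtree bounds (lo, hi): at each node, require lo < value < hi,
then recurse left with hi=value and right with lo=value.
Preorder trace (stopping at first violation):
  at node 6 with bounds (-inf, +inf): OK
  at node 11 with bounds (-inf, 6): VIOLATION
Node 11 violates its bound: not (-inf < 11 < 6).
Result: Not a valid BST


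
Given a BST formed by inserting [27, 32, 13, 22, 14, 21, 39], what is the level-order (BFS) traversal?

Tree insertion order: [27, 32, 13, 22, 14, 21, 39]
Tree (level-order array): [27, 13, 32, None, 22, None, 39, 14, None, None, None, None, 21]
BFS from the root, enqueuing left then right child of each popped node:
  queue [27] -> pop 27, enqueue [13, 32], visited so far: [27]
  queue [13, 32] -> pop 13, enqueue [22], visited so far: [27, 13]
  queue [32, 22] -> pop 32, enqueue [39], visited so far: [27, 13, 32]
  queue [22, 39] -> pop 22, enqueue [14], visited so far: [27, 13, 32, 22]
  queue [39, 14] -> pop 39, enqueue [none], visited so far: [27, 13, 32, 22, 39]
  queue [14] -> pop 14, enqueue [21], visited so far: [27, 13, 32, 22, 39, 14]
  queue [21] -> pop 21, enqueue [none], visited so far: [27, 13, 32, 22, 39, 14, 21]
Result: [27, 13, 32, 22, 39, 14, 21]


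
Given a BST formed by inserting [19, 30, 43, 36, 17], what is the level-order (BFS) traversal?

Tree insertion order: [19, 30, 43, 36, 17]
Tree (level-order array): [19, 17, 30, None, None, None, 43, 36]
BFS from the root, enqueuing left then right child of each popped node:
  queue [19] -> pop 19, enqueue [17, 30], visited so far: [19]
  queue [17, 30] -> pop 17, enqueue [none], visited so far: [19, 17]
  queue [30] -> pop 30, enqueue [43], visited so far: [19, 17, 30]
  queue [43] -> pop 43, enqueue [36], visited so far: [19, 17, 30, 43]
  queue [36] -> pop 36, enqueue [none], visited so far: [19, 17, 30, 43, 36]
Result: [19, 17, 30, 43, 36]


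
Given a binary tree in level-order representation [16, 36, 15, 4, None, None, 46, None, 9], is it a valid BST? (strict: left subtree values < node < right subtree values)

Level-order array: [16, 36, 15, 4, None, None, 46, None, 9]
Validate using subtree bounds (lo, hi): at each node, require lo < value < hi,
then recurse left with hi=value and right with lo=value.
Preorder trace (stopping at first violation):
  at node 16 with bounds (-inf, +inf): OK
  at node 36 with bounds (-inf, 16): VIOLATION
Node 36 violates its bound: not (-inf < 36 < 16).
Result: Not a valid BST


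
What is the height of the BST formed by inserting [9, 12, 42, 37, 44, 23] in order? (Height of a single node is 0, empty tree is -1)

Insertion order: [9, 12, 42, 37, 44, 23]
Tree (level-order array): [9, None, 12, None, 42, 37, 44, 23]
Compute height bottom-up (empty subtree = -1):
  height(23) = 1 + max(-1, -1) = 0
  height(37) = 1 + max(0, -1) = 1
  height(44) = 1 + max(-1, -1) = 0
  height(42) = 1 + max(1, 0) = 2
  height(12) = 1 + max(-1, 2) = 3
  height(9) = 1 + max(-1, 3) = 4
Height = 4


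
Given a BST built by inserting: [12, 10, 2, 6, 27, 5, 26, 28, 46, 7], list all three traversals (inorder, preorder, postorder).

Tree insertion order: [12, 10, 2, 6, 27, 5, 26, 28, 46, 7]
Tree (level-order array): [12, 10, 27, 2, None, 26, 28, None, 6, None, None, None, 46, 5, 7]
Inorder (L, root, R): [2, 5, 6, 7, 10, 12, 26, 27, 28, 46]
Preorder (root, L, R): [12, 10, 2, 6, 5, 7, 27, 26, 28, 46]
Postorder (L, R, root): [5, 7, 6, 2, 10, 26, 46, 28, 27, 12]


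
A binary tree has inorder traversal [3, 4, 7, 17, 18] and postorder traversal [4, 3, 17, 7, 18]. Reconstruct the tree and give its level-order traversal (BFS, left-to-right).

Inorder:   [3, 4, 7, 17, 18]
Postorder: [4, 3, 17, 7, 18]
Algorithm: postorder visits root last, so walk postorder right-to-left;
each value is the root of the current inorder slice — split it at that
value, recurse on the right subtree first, then the left.
Recursive splits:
  root=18; inorder splits into left=[3, 4, 7, 17], right=[]
  root=7; inorder splits into left=[3, 4], right=[17]
  root=17; inorder splits into left=[], right=[]
  root=3; inorder splits into left=[], right=[4]
  root=4; inorder splits into left=[], right=[]
Reconstructed level-order: [18, 7, 3, 17, 4]


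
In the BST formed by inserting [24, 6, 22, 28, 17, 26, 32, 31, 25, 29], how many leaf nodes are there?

Tree built from: [24, 6, 22, 28, 17, 26, 32, 31, 25, 29]
Tree (level-order array): [24, 6, 28, None, 22, 26, 32, 17, None, 25, None, 31, None, None, None, None, None, 29]
Rule: A leaf has 0 children.
Per-node child counts:
  node 24: 2 child(ren)
  node 6: 1 child(ren)
  node 22: 1 child(ren)
  node 17: 0 child(ren)
  node 28: 2 child(ren)
  node 26: 1 child(ren)
  node 25: 0 child(ren)
  node 32: 1 child(ren)
  node 31: 1 child(ren)
  node 29: 0 child(ren)
Matching nodes: [17, 25, 29]
Count of leaf nodes: 3


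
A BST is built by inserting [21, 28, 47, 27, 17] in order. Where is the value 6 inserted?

Starting tree (level order): [21, 17, 28, None, None, 27, 47]
Insertion path: 21 -> 17
Result: insert 6 as left child of 17
Final tree (level order): [21, 17, 28, 6, None, 27, 47]


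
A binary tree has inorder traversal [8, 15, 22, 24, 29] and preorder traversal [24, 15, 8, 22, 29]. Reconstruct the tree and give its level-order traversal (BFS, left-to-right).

Inorder:  [8, 15, 22, 24, 29]
Preorder: [24, 15, 8, 22, 29]
Algorithm: preorder visits root first, so consume preorder in order;
for each root, split the current inorder slice at that value into
left-subtree inorder and right-subtree inorder, then recurse.
Recursive splits:
  root=24; inorder splits into left=[8, 15, 22], right=[29]
  root=15; inorder splits into left=[8], right=[22]
  root=8; inorder splits into left=[], right=[]
  root=22; inorder splits into left=[], right=[]
  root=29; inorder splits into left=[], right=[]
Reconstructed level-order: [24, 15, 29, 8, 22]


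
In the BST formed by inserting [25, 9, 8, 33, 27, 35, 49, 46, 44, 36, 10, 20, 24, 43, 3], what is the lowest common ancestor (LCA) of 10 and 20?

Tree insertion order: [25, 9, 8, 33, 27, 35, 49, 46, 44, 36, 10, 20, 24, 43, 3]
Tree (level-order array): [25, 9, 33, 8, 10, 27, 35, 3, None, None, 20, None, None, None, 49, None, None, None, 24, 46, None, None, None, 44, None, 36, None, None, 43]
In a BST, the LCA of p=10, q=20 is the first node v on the
root-to-leaf path with p <= v <= q (go left if both < v, right if both > v).
Walk from root:
  at 25: both 10 and 20 < 25, go left
  at 9: both 10 and 20 > 9, go right
  at 10: 10 <= 10 <= 20, this is the LCA
LCA = 10


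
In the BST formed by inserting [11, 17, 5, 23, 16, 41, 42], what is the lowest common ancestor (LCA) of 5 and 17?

Tree insertion order: [11, 17, 5, 23, 16, 41, 42]
Tree (level-order array): [11, 5, 17, None, None, 16, 23, None, None, None, 41, None, 42]
In a BST, the LCA of p=5, q=17 is the first node v on the
root-to-leaf path with p <= v <= q (go left if both < v, right if both > v).
Walk from root:
  at 11: 5 <= 11 <= 17, this is the LCA
LCA = 11


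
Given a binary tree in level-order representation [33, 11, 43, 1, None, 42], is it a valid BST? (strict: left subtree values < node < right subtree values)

Level-order array: [33, 11, 43, 1, None, 42]
Validate using subtree bounds (lo, hi): at each node, require lo < value < hi,
then recurse left with hi=value and right with lo=value.
Preorder trace (stopping at first violation):
  at node 33 with bounds (-inf, +inf): OK
  at node 11 with bounds (-inf, 33): OK
  at node 1 with bounds (-inf, 11): OK
  at node 43 with bounds (33, +inf): OK
  at node 42 with bounds (33, 43): OK
No violation found at any node.
Result: Valid BST


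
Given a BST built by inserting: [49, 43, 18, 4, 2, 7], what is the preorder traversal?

Tree insertion order: [49, 43, 18, 4, 2, 7]
Tree (level-order array): [49, 43, None, 18, None, 4, None, 2, 7]
Preorder traversal: [49, 43, 18, 4, 2, 7]


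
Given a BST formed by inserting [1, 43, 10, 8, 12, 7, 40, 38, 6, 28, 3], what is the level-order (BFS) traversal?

Tree insertion order: [1, 43, 10, 8, 12, 7, 40, 38, 6, 28, 3]
Tree (level-order array): [1, None, 43, 10, None, 8, 12, 7, None, None, 40, 6, None, 38, None, 3, None, 28]
BFS from the root, enqueuing left then right child of each popped node:
  queue [1] -> pop 1, enqueue [43], visited so far: [1]
  queue [43] -> pop 43, enqueue [10], visited so far: [1, 43]
  queue [10] -> pop 10, enqueue [8, 12], visited so far: [1, 43, 10]
  queue [8, 12] -> pop 8, enqueue [7], visited so far: [1, 43, 10, 8]
  queue [12, 7] -> pop 12, enqueue [40], visited so far: [1, 43, 10, 8, 12]
  queue [7, 40] -> pop 7, enqueue [6], visited so far: [1, 43, 10, 8, 12, 7]
  queue [40, 6] -> pop 40, enqueue [38], visited so far: [1, 43, 10, 8, 12, 7, 40]
  queue [6, 38] -> pop 6, enqueue [3], visited so far: [1, 43, 10, 8, 12, 7, 40, 6]
  queue [38, 3] -> pop 38, enqueue [28], visited so far: [1, 43, 10, 8, 12, 7, 40, 6, 38]
  queue [3, 28] -> pop 3, enqueue [none], visited so far: [1, 43, 10, 8, 12, 7, 40, 6, 38, 3]
  queue [28] -> pop 28, enqueue [none], visited so far: [1, 43, 10, 8, 12, 7, 40, 6, 38, 3, 28]
Result: [1, 43, 10, 8, 12, 7, 40, 6, 38, 3, 28]


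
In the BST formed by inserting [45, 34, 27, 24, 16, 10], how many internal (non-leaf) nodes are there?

Tree built from: [45, 34, 27, 24, 16, 10]
Tree (level-order array): [45, 34, None, 27, None, 24, None, 16, None, 10]
Rule: An internal node has at least one child.
Per-node child counts:
  node 45: 1 child(ren)
  node 34: 1 child(ren)
  node 27: 1 child(ren)
  node 24: 1 child(ren)
  node 16: 1 child(ren)
  node 10: 0 child(ren)
Matching nodes: [45, 34, 27, 24, 16]
Count of internal (non-leaf) nodes: 5


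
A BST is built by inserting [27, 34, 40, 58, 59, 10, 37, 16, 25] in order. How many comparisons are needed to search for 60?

Search path for 60: 27 -> 34 -> 40 -> 58 -> 59
Found: False
Comparisons: 5


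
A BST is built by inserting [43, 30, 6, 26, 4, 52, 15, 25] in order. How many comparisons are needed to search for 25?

Search path for 25: 43 -> 30 -> 6 -> 26 -> 15 -> 25
Found: True
Comparisons: 6


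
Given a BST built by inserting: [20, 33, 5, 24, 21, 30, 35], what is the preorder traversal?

Tree insertion order: [20, 33, 5, 24, 21, 30, 35]
Tree (level-order array): [20, 5, 33, None, None, 24, 35, 21, 30]
Preorder traversal: [20, 5, 33, 24, 21, 30, 35]


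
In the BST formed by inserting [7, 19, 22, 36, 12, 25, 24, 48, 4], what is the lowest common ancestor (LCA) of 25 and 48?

Tree insertion order: [7, 19, 22, 36, 12, 25, 24, 48, 4]
Tree (level-order array): [7, 4, 19, None, None, 12, 22, None, None, None, 36, 25, 48, 24]
In a BST, the LCA of p=25, q=48 is the first node v on the
root-to-leaf path with p <= v <= q (go left if both < v, right if both > v).
Walk from root:
  at 7: both 25 and 48 > 7, go right
  at 19: both 25 and 48 > 19, go right
  at 22: both 25 and 48 > 22, go right
  at 36: 25 <= 36 <= 48, this is the LCA
LCA = 36


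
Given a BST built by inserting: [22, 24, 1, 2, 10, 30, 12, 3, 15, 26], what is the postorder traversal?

Tree insertion order: [22, 24, 1, 2, 10, 30, 12, 3, 15, 26]
Tree (level-order array): [22, 1, 24, None, 2, None, 30, None, 10, 26, None, 3, 12, None, None, None, None, None, 15]
Postorder traversal: [3, 15, 12, 10, 2, 1, 26, 30, 24, 22]


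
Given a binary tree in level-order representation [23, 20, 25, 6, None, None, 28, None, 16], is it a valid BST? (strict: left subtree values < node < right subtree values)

Level-order array: [23, 20, 25, 6, None, None, 28, None, 16]
Validate using subtree bounds (lo, hi): at each node, require lo < value < hi,
then recurse left with hi=value and right with lo=value.
Preorder trace (stopping at first violation):
  at node 23 with bounds (-inf, +inf): OK
  at node 20 with bounds (-inf, 23): OK
  at node 6 with bounds (-inf, 20): OK
  at node 16 with bounds (6, 20): OK
  at node 25 with bounds (23, +inf): OK
  at node 28 with bounds (25, +inf): OK
No violation found at any node.
Result: Valid BST


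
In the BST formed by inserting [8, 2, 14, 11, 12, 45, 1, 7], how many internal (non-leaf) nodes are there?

Tree built from: [8, 2, 14, 11, 12, 45, 1, 7]
Tree (level-order array): [8, 2, 14, 1, 7, 11, 45, None, None, None, None, None, 12]
Rule: An internal node has at least one child.
Per-node child counts:
  node 8: 2 child(ren)
  node 2: 2 child(ren)
  node 1: 0 child(ren)
  node 7: 0 child(ren)
  node 14: 2 child(ren)
  node 11: 1 child(ren)
  node 12: 0 child(ren)
  node 45: 0 child(ren)
Matching nodes: [8, 2, 14, 11]
Count of internal (non-leaf) nodes: 4


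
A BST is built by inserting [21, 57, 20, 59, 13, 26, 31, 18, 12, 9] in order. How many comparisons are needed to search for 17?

Search path for 17: 21 -> 20 -> 13 -> 18
Found: False
Comparisons: 4


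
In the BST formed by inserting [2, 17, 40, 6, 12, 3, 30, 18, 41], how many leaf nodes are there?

Tree built from: [2, 17, 40, 6, 12, 3, 30, 18, 41]
Tree (level-order array): [2, None, 17, 6, 40, 3, 12, 30, 41, None, None, None, None, 18]
Rule: A leaf has 0 children.
Per-node child counts:
  node 2: 1 child(ren)
  node 17: 2 child(ren)
  node 6: 2 child(ren)
  node 3: 0 child(ren)
  node 12: 0 child(ren)
  node 40: 2 child(ren)
  node 30: 1 child(ren)
  node 18: 0 child(ren)
  node 41: 0 child(ren)
Matching nodes: [3, 12, 18, 41]
Count of leaf nodes: 4


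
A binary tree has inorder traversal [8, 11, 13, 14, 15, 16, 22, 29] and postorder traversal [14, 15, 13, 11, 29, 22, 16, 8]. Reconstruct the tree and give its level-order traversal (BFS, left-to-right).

Inorder:   [8, 11, 13, 14, 15, 16, 22, 29]
Postorder: [14, 15, 13, 11, 29, 22, 16, 8]
Algorithm: postorder visits root last, so walk postorder right-to-left;
each value is the root of the current inorder slice — split it at that
value, recurse on the right subtree first, then the left.
Recursive splits:
  root=8; inorder splits into left=[], right=[11, 13, 14, 15, 16, 22, 29]
  root=16; inorder splits into left=[11, 13, 14, 15], right=[22, 29]
  root=22; inorder splits into left=[], right=[29]
  root=29; inorder splits into left=[], right=[]
  root=11; inorder splits into left=[], right=[13, 14, 15]
  root=13; inorder splits into left=[], right=[14, 15]
  root=15; inorder splits into left=[14], right=[]
  root=14; inorder splits into left=[], right=[]
Reconstructed level-order: [8, 16, 11, 22, 13, 29, 15, 14]


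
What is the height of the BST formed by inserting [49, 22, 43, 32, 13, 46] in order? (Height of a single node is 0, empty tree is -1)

Insertion order: [49, 22, 43, 32, 13, 46]
Tree (level-order array): [49, 22, None, 13, 43, None, None, 32, 46]
Compute height bottom-up (empty subtree = -1):
  height(13) = 1 + max(-1, -1) = 0
  height(32) = 1 + max(-1, -1) = 0
  height(46) = 1 + max(-1, -1) = 0
  height(43) = 1 + max(0, 0) = 1
  height(22) = 1 + max(0, 1) = 2
  height(49) = 1 + max(2, -1) = 3
Height = 3


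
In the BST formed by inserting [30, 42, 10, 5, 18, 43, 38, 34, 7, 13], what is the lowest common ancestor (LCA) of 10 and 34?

Tree insertion order: [30, 42, 10, 5, 18, 43, 38, 34, 7, 13]
Tree (level-order array): [30, 10, 42, 5, 18, 38, 43, None, 7, 13, None, 34]
In a BST, the LCA of p=10, q=34 is the first node v on the
root-to-leaf path with p <= v <= q (go left if both < v, right if both > v).
Walk from root:
  at 30: 10 <= 30 <= 34, this is the LCA
LCA = 30


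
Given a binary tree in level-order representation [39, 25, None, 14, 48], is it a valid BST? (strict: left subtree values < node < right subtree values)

Level-order array: [39, 25, None, 14, 48]
Validate using subtree bounds (lo, hi): at each node, require lo < value < hi,
then recurse left with hi=value and right with lo=value.
Preorder trace (stopping at first violation):
  at node 39 with bounds (-inf, +inf): OK
  at node 25 with bounds (-inf, 39): OK
  at node 14 with bounds (-inf, 25): OK
  at node 48 with bounds (25, 39): VIOLATION
Node 48 violates its bound: not (25 < 48 < 39).
Result: Not a valid BST


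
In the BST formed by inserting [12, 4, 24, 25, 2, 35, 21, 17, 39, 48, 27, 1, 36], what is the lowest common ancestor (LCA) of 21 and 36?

Tree insertion order: [12, 4, 24, 25, 2, 35, 21, 17, 39, 48, 27, 1, 36]
Tree (level-order array): [12, 4, 24, 2, None, 21, 25, 1, None, 17, None, None, 35, None, None, None, None, 27, 39, None, None, 36, 48]
In a BST, the LCA of p=21, q=36 is the first node v on the
root-to-leaf path with p <= v <= q (go left if both < v, right if both > v).
Walk from root:
  at 12: both 21 and 36 > 12, go right
  at 24: 21 <= 24 <= 36, this is the LCA
LCA = 24


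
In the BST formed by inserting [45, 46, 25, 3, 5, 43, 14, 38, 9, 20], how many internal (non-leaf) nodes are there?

Tree built from: [45, 46, 25, 3, 5, 43, 14, 38, 9, 20]
Tree (level-order array): [45, 25, 46, 3, 43, None, None, None, 5, 38, None, None, 14, None, None, 9, 20]
Rule: An internal node has at least one child.
Per-node child counts:
  node 45: 2 child(ren)
  node 25: 2 child(ren)
  node 3: 1 child(ren)
  node 5: 1 child(ren)
  node 14: 2 child(ren)
  node 9: 0 child(ren)
  node 20: 0 child(ren)
  node 43: 1 child(ren)
  node 38: 0 child(ren)
  node 46: 0 child(ren)
Matching nodes: [45, 25, 3, 5, 14, 43]
Count of internal (non-leaf) nodes: 6


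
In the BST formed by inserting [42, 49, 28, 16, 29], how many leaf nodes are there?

Tree built from: [42, 49, 28, 16, 29]
Tree (level-order array): [42, 28, 49, 16, 29]
Rule: A leaf has 0 children.
Per-node child counts:
  node 42: 2 child(ren)
  node 28: 2 child(ren)
  node 16: 0 child(ren)
  node 29: 0 child(ren)
  node 49: 0 child(ren)
Matching nodes: [16, 29, 49]
Count of leaf nodes: 3


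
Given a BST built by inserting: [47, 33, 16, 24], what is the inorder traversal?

Tree insertion order: [47, 33, 16, 24]
Tree (level-order array): [47, 33, None, 16, None, None, 24]
Inorder traversal: [16, 24, 33, 47]


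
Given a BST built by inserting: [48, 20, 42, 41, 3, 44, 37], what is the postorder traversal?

Tree insertion order: [48, 20, 42, 41, 3, 44, 37]
Tree (level-order array): [48, 20, None, 3, 42, None, None, 41, 44, 37]
Postorder traversal: [3, 37, 41, 44, 42, 20, 48]


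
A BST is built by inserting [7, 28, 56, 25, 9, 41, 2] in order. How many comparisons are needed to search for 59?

Search path for 59: 7 -> 28 -> 56
Found: False
Comparisons: 3


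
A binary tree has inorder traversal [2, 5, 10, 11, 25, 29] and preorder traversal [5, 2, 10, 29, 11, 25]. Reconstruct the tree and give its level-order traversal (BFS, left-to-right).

Inorder:  [2, 5, 10, 11, 25, 29]
Preorder: [5, 2, 10, 29, 11, 25]
Algorithm: preorder visits root first, so consume preorder in order;
for each root, split the current inorder slice at that value into
left-subtree inorder and right-subtree inorder, then recurse.
Recursive splits:
  root=5; inorder splits into left=[2], right=[10, 11, 25, 29]
  root=2; inorder splits into left=[], right=[]
  root=10; inorder splits into left=[], right=[11, 25, 29]
  root=29; inorder splits into left=[11, 25], right=[]
  root=11; inorder splits into left=[], right=[25]
  root=25; inorder splits into left=[], right=[]
Reconstructed level-order: [5, 2, 10, 29, 11, 25]


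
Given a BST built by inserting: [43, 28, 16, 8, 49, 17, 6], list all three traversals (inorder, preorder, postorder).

Tree insertion order: [43, 28, 16, 8, 49, 17, 6]
Tree (level-order array): [43, 28, 49, 16, None, None, None, 8, 17, 6]
Inorder (L, root, R): [6, 8, 16, 17, 28, 43, 49]
Preorder (root, L, R): [43, 28, 16, 8, 6, 17, 49]
Postorder (L, R, root): [6, 8, 17, 16, 28, 49, 43]


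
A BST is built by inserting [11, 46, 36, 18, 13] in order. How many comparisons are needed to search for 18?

Search path for 18: 11 -> 46 -> 36 -> 18
Found: True
Comparisons: 4


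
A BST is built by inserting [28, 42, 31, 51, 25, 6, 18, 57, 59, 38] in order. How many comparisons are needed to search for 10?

Search path for 10: 28 -> 25 -> 6 -> 18
Found: False
Comparisons: 4


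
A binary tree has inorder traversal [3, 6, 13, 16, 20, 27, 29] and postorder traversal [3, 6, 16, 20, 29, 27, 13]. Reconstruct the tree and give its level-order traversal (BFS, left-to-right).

Inorder:   [3, 6, 13, 16, 20, 27, 29]
Postorder: [3, 6, 16, 20, 29, 27, 13]
Algorithm: postorder visits root last, so walk postorder right-to-left;
each value is the root of the current inorder slice — split it at that
value, recurse on the right subtree first, then the left.
Recursive splits:
  root=13; inorder splits into left=[3, 6], right=[16, 20, 27, 29]
  root=27; inorder splits into left=[16, 20], right=[29]
  root=29; inorder splits into left=[], right=[]
  root=20; inorder splits into left=[16], right=[]
  root=16; inorder splits into left=[], right=[]
  root=6; inorder splits into left=[3], right=[]
  root=3; inorder splits into left=[], right=[]
Reconstructed level-order: [13, 6, 27, 3, 20, 29, 16]


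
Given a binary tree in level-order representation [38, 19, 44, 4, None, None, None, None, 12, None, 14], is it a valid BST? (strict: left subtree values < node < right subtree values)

Level-order array: [38, 19, 44, 4, None, None, None, None, 12, None, 14]
Validate using subtree bounds (lo, hi): at each node, require lo < value < hi,
then recurse left with hi=value and right with lo=value.
Preorder trace (stopping at first violation):
  at node 38 with bounds (-inf, +inf): OK
  at node 19 with bounds (-inf, 38): OK
  at node 4 with bounds (-inf, 19): OK
  at node 12 with bounds (4, 19): OK
  at node 14 with bounds (12, 19): OK
  at node 44 with bounds (38, +inf): OK
No violation found at any node.
Result: Valid BST


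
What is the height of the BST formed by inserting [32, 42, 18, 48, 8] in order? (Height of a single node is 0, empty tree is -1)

Insertion order: [32, 42, 18, 48, 8]
Tree (level-order array): [32, 18, 42, 8, None, None, 48]
Compute height bottom-up (empty subtree = -1):
  height(8) = 1 + max(-1, -1) = 0
  height(18) = 1 + max(0, -1) = 1
  height(48) = 1 + max(-1, -1) = 0
  height(42) = 1 + max(-1, 0) = 1
  height(32) = 1 + max(1, 1) = 2
Height = 2


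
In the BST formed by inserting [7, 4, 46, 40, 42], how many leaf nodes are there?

Tree built from: [7, 4, 46, 40, 42]
Tree (level-order array): [7, 4, 46, None, None, 40, None, None, 42]
Rule: A leaf has 0 children.
Per-node child counts:
  node 7: 2 child(ren)
  node 4: 0 child(ren)
  node 46: 1 child(ren)
  node 40: 1 child(ren)
  node 42: 0 child(ren)
Matching nodes: [4, 42]
Count of leaf nodes: 2


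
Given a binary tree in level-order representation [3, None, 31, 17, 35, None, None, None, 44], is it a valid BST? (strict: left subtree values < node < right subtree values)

Level-order array: [3, None, 31, 17, 35, None, None, None, 44]
Validate using subtree bounds (lo, hi): at each node, require lo < value < hi,
then recurse left with hi=value and right with lo=value.
Preorder trace (stopping at first violation):
  at node 3 with bounds (-inf, +inf): OK
  at node 31 with bounds (3, +inf): OK
  at node 17 with bounds (3, 31): OK
  at node 35 with bounds (31, +inf): OK
  at node 44 with bounds (35, +inf): OK
No violation found at any node.
Result: Valid BST


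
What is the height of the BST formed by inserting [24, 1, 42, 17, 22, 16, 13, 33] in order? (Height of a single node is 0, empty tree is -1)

Insertion order: [24, 1, 42, 17, 22, 16, 13, 33]
Tree (level-order array): [24, 1, 42, None, 17, 33, None, 16, 22, None, None, 13]
Compute height bottom-up (empty subtree = -1):
  height(13) = 1 + max(-1, -1) = 0
  height(16) = 1 + max(0, -1) = 1
  height(22) = 1 + max(-1, -1) = 0
  height(17) = 1 + max(1, 0) = 2
  height(1) = 1 + max(-1, 2) = 3
  height(33) = 1 + max(-1, -1) = 0
  height(42) = 1 + max(0, -1) = 1
  height(24) = 1 + max(3, 1) = 4
Height = 4


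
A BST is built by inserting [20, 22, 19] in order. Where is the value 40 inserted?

Starting tree (level order): [20, 19, 22]
Insertion path: 20 -> 22
Result: insert 40 as right child of 22
Final tree (level order): [20, 19, 22, None, None, None, 40]


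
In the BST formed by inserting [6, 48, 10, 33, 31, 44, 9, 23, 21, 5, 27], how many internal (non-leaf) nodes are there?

Tree built from: [6, 48, 10, 33, 31, 44, 9, 23, 21, 5, 27]
Tree (level-order array): [6, 5, 48, None, None, 10, None, 9, 33, None, None, 31, 44, 23, None, None, None, 21, 27]
Rule: An internal node has at least one child.
Per-node child counts:
  node 6: 2 child(ren)
  node 5: 0 child(ren)
  node 48: 1 child(ren)
  node 10: 2 child(ren)
  node 9: 0 child(ren)
  node 33: 2 child(ren)
  node 31: 1 child(ren)
  node 23: 2 child(ren)
  node 21: 0 child(ren)
  node 27: 0 child(ren)
  node 44: 0 child(ren)
Matching nodes: [6, 48, 10, 33, 31, 23]
Count of internal (non-leaf) nodes: 6


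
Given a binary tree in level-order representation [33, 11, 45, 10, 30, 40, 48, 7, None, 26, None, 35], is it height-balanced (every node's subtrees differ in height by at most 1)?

Tree (level-order array): [33, 11, 45, 10, 30, 40, 48, 7, None, 26, None, 35]
Definition: a tree is height-balanced if, at every node, |h(left) - h(right)| <= 1 (empty subtree has height -1).
Bottom-up per-node check:
  node 7: h_left=-1, h_right=-1, diff=0 [OK], height=0
  node 10: h_left=0, h_right=-1, diff=1 [OK], height=1
  node 26: h_left=-1, h_right=-1, diff=0 [OK], height=0
  node 30: h_left=0, h_right=-1, diff=1 [OK], height=1
  node 11: h_left=1, h_right=1, diff=0 [OK], height=2
  node 35: h_left=-1, h_right=-1, diff=0 [OK], height=0
  node 40: h_left=0, h_right=-1, diff=1 [OK], height=1
  node 48: h_left=-1, h_right=-1, diff=0 [OK], height=0
  node 45: h_left=1, h_right=0, diff=1 [OK], height=2
  node 33: h_left=2, h_right=2, diff=0 [OK], height=3
All nodes satisfy the balance condition.
Result: Balanced
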